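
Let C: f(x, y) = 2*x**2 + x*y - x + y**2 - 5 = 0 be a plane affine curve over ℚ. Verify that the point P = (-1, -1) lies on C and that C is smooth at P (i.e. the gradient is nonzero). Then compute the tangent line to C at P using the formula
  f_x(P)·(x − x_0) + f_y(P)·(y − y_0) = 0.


Tangent line at P: -6*x - 3*y - 9 = 0.

Step 1: f(-1, -1) = 0, so P lies on C.
Step 2: partial derivatives
  f_x(x, y) = 4*x + y - 1, f_y(x, y) = x + 2*y.
  f_x(P) = -6, f_y(P) = -3 (gradient nonzero, so P is smooth).
Step 3: tangent line at P: -6·(x − -1) + -3·(y − -1) = 0.
Expanding: -6*x - 3*y - 9 = 0.


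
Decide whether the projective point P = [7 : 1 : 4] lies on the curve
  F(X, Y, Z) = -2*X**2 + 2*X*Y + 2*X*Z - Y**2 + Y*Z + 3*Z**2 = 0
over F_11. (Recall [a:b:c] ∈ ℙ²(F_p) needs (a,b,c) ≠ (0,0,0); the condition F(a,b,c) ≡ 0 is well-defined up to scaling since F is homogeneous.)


F(7,1,4) ≡ 1 (mod 11); P is NOT on the curve.

Evaluate F(7, 1, 4) term-by-term (mod 11).
  -2*X**2 ↦ -2·49·1·1 = -98
  2*X*Y ↦ 2·7·1·1 = 14
  2*X*Z ↦ 2·7·1·4 = 56
  -Y**2 ↦ -1·1·1·1 = -1
  Y*Z ↦ 1·1·1·4 = 4
  3*Z**2 ↦ 3·1·1·16 = 48
Sum: F(7, 1, 4) = (-98) + (14) + (56) + (-1) + (4) + (48) = 23.
Reducing mod 11: 23 ≡ 1 (mod 11).
Since F(a, b, c) ≡ 1 ≠ 0 (mod 11), P does NOT lie on the curve.


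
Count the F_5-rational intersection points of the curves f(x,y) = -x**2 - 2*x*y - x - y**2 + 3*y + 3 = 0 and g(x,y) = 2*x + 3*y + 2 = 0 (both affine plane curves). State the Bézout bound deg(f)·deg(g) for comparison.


Common zeros: {(0, 1), (2, 3)}; count = 2; Bézout bound = 2.

deg(f) = 2, deg(g) = 1, so Bézout bound = 2.
Scan x ∈ F_5. For each x, list the y ∈ F_5 with f(x, y) ≡ 0 and those with g(x, y) ≡ 0 (mod 5); the common zeros in that column are the intersection.
  x = 0: f ≡ 0 at y ∈ {1, 2}; g ≡ 0 at y ∈ {1}; common: {1}.
  x = 1: f ≡ 0 at y ∈ {3}; g ≡ 0 at y ∈ {2}; common: ∅.
  x = 2: f ≡ 0 at y ∈ {1, 3}; g ≡ 0 at y ∈ {3}; common: {3}.
  x = 3: f ≡ 0 at y ∈ ∅; g ≡ 0 at y ∈ {4}; common: ∅.
  x = 4: f ≡ 0 at y ∈ ∅; g ≡ 0 at y ∈ {0}; common: ∅.
Collecting: common zeros = {(0, 1), (2, 3)}, so the count is 2.
Comparison with the Bézout bound: 2 ≤ 2 = deg(f)·deg(g), as expected for curves with no common component (the bound is attained).


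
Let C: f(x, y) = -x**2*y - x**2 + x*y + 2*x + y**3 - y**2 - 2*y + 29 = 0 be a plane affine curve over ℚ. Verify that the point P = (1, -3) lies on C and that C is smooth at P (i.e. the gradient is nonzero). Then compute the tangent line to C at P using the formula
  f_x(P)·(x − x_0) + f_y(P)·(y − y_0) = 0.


Tangent line at P: 3*x + 31*y + 90 = 0.

Step 1: f(1, -3) = 0, so P lies on C.
Step 2: partial derivatives
  f_x(x, y) = -2*x*y - 2*x + y + 2, f_y(x, y) = -x**2 + x + 3*y**2 - 2*y - 2.
  f_x(P) = 3, f_y(P) = 31 (gradient nonzero, so P is smooth).
Step 3: tangent line at P: 3·(x − 1) + 31·(y − -3) = 0.
Expanding: 3*x + 31*y + 90 = 0.


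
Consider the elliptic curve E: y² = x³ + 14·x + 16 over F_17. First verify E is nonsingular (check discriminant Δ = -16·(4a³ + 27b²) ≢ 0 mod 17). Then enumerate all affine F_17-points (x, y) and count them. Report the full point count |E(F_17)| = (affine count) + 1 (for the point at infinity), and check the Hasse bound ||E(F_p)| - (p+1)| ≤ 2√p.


Affine points = {(0, 4), (0, 13), (2, 1), (2, 16), (3, 0), (4, 0), (7, 7), (7, 10), (9, 2), (9, 15), (10, 0), (12, 5), (12, 12), (13, 7), (13, 10), (14, 7), (14, 10), (16, 1), (16, 16)}; affine count = 19; |E(F_17)| = 20.

Discriminant check: Δ ∝ 4a³ + 27b² = 4·14³ + 27·16² = 4·2744 + 27·256 ≡ 4 (mod 17). Nonzero ⇒ E is nonsingular.
For each x ∈ F_17, compute rhs = x³ + 14·x + 16 mod 17, then count y ∈ F_17 with y² ≡ rhs.
  x = 0: rhs = 16, matching y values: 4, 13 (2 points).
  x = 1: rhs = 14, matching y values: none (0 points).
  x = 2: rhs = 1, matching y values: 1, 16 (2 points).
  x = 3: rhs = 0, matching y values: 0 (1 points).
  x = 4: rhs = 0, matching y values: 0 (1 points).
  x = 5: rhs = 7, matching y values: none (0 points).
  x = 6: rhs = 10, matching y values: none (0 points).
  x = 7: rhs = 15, matching y values: 7, 10 (2 points).
  x = 8: rhs = 11, matching y values: none (0 points).
  x = 9: rhs = 4, matching y values: 2, 15 (2 points).
  x = 10: rhs = 0, matching y values: 0 (1 points).
  x = 11: rhs = 5, matching y values: none (0 points).
  x = 12: rhs = 8, matching y values: 5, 12 (2 points).
  x = 13: rhs = 15, matching y values: 7, 10 (2 points).
  x = 14: rhs = 15, matching y values: 7, 10 (2 points).
  x = 15: rhs = 14, matching y values: none (0 points).
  x = 16: rhs = 1, matching y values: 1, 16 (2 points).
Total affine count: 19.
Full point count |E(F_17)| = 19 + 1 = 20.
Hasse bound: |20 − (17+1)| = |2| = 2 ≤ 2√17 ≈ 8.2462 ✓.


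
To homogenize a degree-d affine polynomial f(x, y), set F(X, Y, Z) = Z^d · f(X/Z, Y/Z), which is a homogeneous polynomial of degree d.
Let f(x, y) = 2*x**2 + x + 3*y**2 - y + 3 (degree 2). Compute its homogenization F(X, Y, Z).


F(X, Y, Z) = 2*X**2 + X*Z + 3*Y**2 - Y*Z + 3*Z**2

deg(f) = 2.
Substitute x = X/Z, y = Y/Z into f, then multiply by Z^2.
  monomial 2·x^2·y^0 ↦ 2·X^2·Y^0·Z^0.
  monomial 1·x^1·y^0 ↦ 1·X^1·Y^0·Z^1.
  monomial 3·x^0·y^2 ↦ 3·X^0·Y^2·Z^0.
  monomial -1·x^0·y^1 ↦ -1·X^0·Y^1·Z^1.
  monomial 3·x^0·y^0 ↦ 3·X^0·Y^0·Z^2.
Collecting: F(X, Y, Z) = 2*X**2 + X*Z + 3*Y**2 - Y*Z + 3*Z**2.


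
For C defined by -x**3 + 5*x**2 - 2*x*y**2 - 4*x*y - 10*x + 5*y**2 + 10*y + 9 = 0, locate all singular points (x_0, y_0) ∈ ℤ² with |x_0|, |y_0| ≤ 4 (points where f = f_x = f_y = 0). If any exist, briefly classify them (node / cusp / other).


Singular points: {(2, -1)}; classification: node.

Compute partial derivatives:
  f_x = -3*x**2 + 10*x - 2*y**2 - 4*y - 10.
  f_y = -4*x*y - 4*x + 10*y + 10.
Scan x_0 ∈ {−4, ..., 4}. For each x_0, f_y(x_0, y) is a polynomial in y; find its integer roots y ∈ {−4, ..., 4}, then test f_x and f at those candidates.
  x = -4: f_y(-4, y) = 26*y + 26; vanishes at y ∈ {-1}. (-4, -1): f_x = -96 ≠ 0.
  x = -3: f_y(-3, y) = 22*y + 22; vanishes at y ∈ {-1}. (-3, -1): f_x = -65 ≠ 0.
  x = -2: f_y(-2, y) = 18*y + 18; vanishes at y ∈ {-1}. (-2, -1): f_x = -40 ≠ 0.
  x = -1: f_y(-1, y) = 14*y + 14; vanishes at y ∈ {-1}. (-1, -1): f_x = -21 ≠ 0.
  x = 0: f_y(0, y) = 10*y + 10; vanishes at y ∈ {-1}. (0, -1): f_x = -8 ≠ 0.
  x = 1: f_y(1, y) = 6*y + 6; vanishes at y ∈ {-1}. (1, -1): f_x = -1 ≠ 0.
  x = 2: f_y(2, y) = 2*y + 2; vanishes at y ∈ {-1}. (2, -1): f_x = 0, f = 0 — SINGULAR.
  x = 3: f_y(3, y) = -2*y - 2; vanishes at y ∈ {-1}. (3, -1): f_x = -5 ≠ 0.
  x = 4: f_y(4, y) = -6*y - 6; vanishes at y ∈ {-1}. (4, -1): f_x = -16 ≠ 0.
Only singular point on the grid: (2, -1).
Classify: substitute x = 2 + u, y = -1 + v and expand: f = -u**3 - u**2 - 2*u*v**2 + v**2.
No constant or linear terms (consistent with a singular point). Quadratic part: -u**2 + v**2. Cubic part: -u**3 - 2*u*v**2.
The quadratic part v**2 - u**2 = (v − u)(v + u) splits into two distinct linear factors, so there are two distinct tangent lines y − -1 = ±(x − 2) — this is a node (ordinary double point).
Classification: node.


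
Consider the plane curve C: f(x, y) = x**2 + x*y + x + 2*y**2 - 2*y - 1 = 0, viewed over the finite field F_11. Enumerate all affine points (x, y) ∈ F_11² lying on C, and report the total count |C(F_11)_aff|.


Affine F_11-points: {(0, 3), (0, 9), (1, 8), (1, 9), (2, 5), (2, 6), (3, 0), (3, 5), (7, 0), (7, 3)}; count = 10.

For each of the 121 pairs (x, y) ∈ F_11², evaluate f(x, y) mod 11. Record the zeros.
  x = 0: [0↦10, 1↦10, 2↦3, 3↦0, 4↦1, 5↦6, 6↦4, 7↦6, 8↦1, 9↦0, 10↦3]  zeros at y ∈ {3, 9}
  x = 1: [0↦1, 1↦2, 2↦7, 3↦5, 4↦7, 5↦2, 6↦1, 7↦4, 8↦0, 9↦0, 10↦4]  zeros at y ∈ {8, 9}
  x = 2: [0↦5, 1↦7, 2↦2, 3↦1, 4↦4, 5↦0, 6↦0, 7↦4, 8↦1, 9↦2, 10↦7]  zeros at y ∈ {5, 6}
  x = 3: [0↦0, 1↦3, 2↦10, 3↦10, 4↦3, 5↦0, 6↦1, 7↦6, 8↦4, 9↦6, 10↦1]  zeros at y ∈ {0, 5}
  x = 4: [0↦8, 1↦1, 2↦9, 3↦10, 4↦4, 5↦2, 6↦4, 7↦10, 8↦9, 9↦1, 10↦8]  zeros at y ∈ ∅
  x = 5: [0↦7, 1↦1, 2↦10, 3↦1, 4↦7, 5↦6, 6↦9, 7↦5, 8↦5, 9↦9, 10↦6]  zeros at y ∈ ∅
  x = 6: [0↦8, 1↦3, 2↦2, 3↦5, 4↦1, 5↦1, 6↦5, 7↦2, 8↦3, 9↦8, 10↦6]  zeros at y ∈ ∅
  x = 7: [0↦0, 1↦7, 2↦7, 3↦0, 4↦8, 5↦9, 6↦3, 7↦1, 8↦3, 9↦9, 10↦8]  zeros at y ∈ {0, 3}
  x = 8: [0↦5, 1↦2, 2↦3, 3↦8, 4↦6, 5↦8, 6↦3, 7↦2, 8↦5, 9↦1, 10↦1]  zeros at y ∈ ∅
  x = 9: [0↦1, 1↦10, 2↦1, 3↦7, 4↦6, 5↦9, 6↦5, 7↦5, 8↦9, 9↦6, 10↦7]  zeros at y ∈ ∅
  x = 10: [0↦10, 1↦9, 2↦1, 3↦8, 4↦8, 5↦1, 6↦9, 7↦10, 8↦4, 9↦2, 10↦4]  zeros at y ∈ ∅
Collecting zeros: affine points = {(0, 3), (0, 9), (1, 8), (1, 9), (2, 5), (2, 6), (3, 0), (3, 5), (7, 0), (7, 3)}.
Total count |C(F_11)_aff| = 10.


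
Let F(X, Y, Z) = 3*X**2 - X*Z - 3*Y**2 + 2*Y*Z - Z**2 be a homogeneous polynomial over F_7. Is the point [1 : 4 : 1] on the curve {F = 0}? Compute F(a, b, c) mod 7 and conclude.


F(1,4,1) ≡ 3 (mod 7); P is NOT on the curve.

Evaluate F(1, 4, 1) term-by-term (mod 7).
  3*X**2 ↦ 3·1·1·1 = 3
  -X*Z ↦ -1·1·1·1 = -1
  -3*Y**2 ↦ -3·1·16·1 = -48
  2*Y*Z ↦ 2·1·4·1 = 8
  -Z**2 ↦ -1·1·1·1 = -1
Sum: F(1, 4, 1) = (3) + (-1) + (-48) + (8) + (-1) = -39.
Reducing mod 7: -39 ≡ 3 (mod 7).
Since F(a, b, c) ≡ 3 ≠ 0 (mod 7), P does NOT lie on the curve.


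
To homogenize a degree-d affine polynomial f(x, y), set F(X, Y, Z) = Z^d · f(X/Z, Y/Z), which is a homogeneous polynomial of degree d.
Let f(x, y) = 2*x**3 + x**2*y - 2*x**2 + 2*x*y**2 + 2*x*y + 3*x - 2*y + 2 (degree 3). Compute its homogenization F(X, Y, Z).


F(X, Y, Z) = 2*X**3 + X**2*Y - 2*X**2*Z + 2*X*Y**2 + 2*X*Y*Z + 3*X*Z**2 - 2*Y*Z**2 + 2*Z**3

deg(f) = 3.
Substitute x = X/Z, y = Y/Z into f, then multiply by Z^3.
  monomial 2·x^3·y^0 ↦ 2·X^3·Y^0·Z^0.
  monomial 1·x^2·y^1 ↦ 1·X^2·Y^1·Z^0.
  monomial -2·x^2·y^0 ↦ -2·X^2·Y^0·Z^1.
  monomial 2·x^1·y^2 ↦ 2·X^1·Y^2·Z^0.
  monomial 2·x^1·y^1 ↦ 2·X^1·Y^1·Z^1.
  monomial 3·x^1·y^0 ↦ 3·X^1·Y^0·Z^2.
  monomial -2·x^0·y^1 ↦ -2·X^0·Y^1·Z^2.
  monomial 2·x^0·y^0 ↦ 2·X^0·Y^0·Z^3.
Collecting: F(X, Y, Z) = 2*X**3 + X**2*Y - 2*X**2*Z + 2*X*Y**2 + 2*X*Y*Z + 3*X*Z**2 - 2*Y*Z**2 + 2*Z**3.


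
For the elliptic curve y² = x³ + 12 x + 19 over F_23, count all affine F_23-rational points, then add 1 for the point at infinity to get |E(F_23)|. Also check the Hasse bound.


Affine points = {(1, 3), (1, 20), (3, 6), (3, 17), (4, 4), (4, 19), (6, 10), (6, 13), (7, 3), (7, 20), (8, 11), (8, 12), (10, 9), (10, 14), (13, 7), (13, 16), (15, 3), (15, 20), (16, 11), (16, 12), (18, 8), (18, 15), (20, 5), (20, 18), (22, 11), (22, 12)}; affine count = 26; |E(F_23)| = 27.

Discriminant check: Δ ∝ 4a³ + 27b² = 4·12³ + 27·19² = 4·1728 + 27·361 ≡ 7 (mod 23). Nonzero ⇒ E is nonsingular.
For each x ∈ F_23, compute rhs = x³ + 12·x + 19 mod 23, then count y ∈ F_23 with y² ≡ rhs.
  x = 0: rhs = 19, matching y values: none (0 points).
  x = 1: rhs = 9, matching y values: 3, 20 (2 points).
  x = 2: rhs = 5, matching y values: none (0 points).
  x = 3: rhs = 13, matching y values: 6, 17 (2 points).
  x = 4: rhs = 16, matching y values: 4, 19 (2 points).
  x = 5: rhs = 20, matching y values: none (0 points).
  x = 6: rhs = 8, matching y values: 10, 13 (2 points).
  x = 7: rhs = 9, matching y values: 3, 20 (2 points).
  x = 8: rhs = 6, matching y values: 11, 12 (2 points).
  x = 9: rhs = 5, matching y values: none (0 points).
  x = 10: rhs = 12, matching y values: 9, 14 (2 points).
  x = 11: rhs = 10, matching y values: none (0 points).
  x = 12: rhs = 5, matching y values: none (0 points).
  x = 13: rhs = 3, matching y values: 7, 16 (2 points).
  x = 14: rhs = 10, matching y values: none (0 points).
  x = 15: rhs = 9, matching y values: 3, 20 (2 points).
  x = 16: rhs = 6, matching y values: 11, 12 (2 points).
  x = 17: rhs = 7, matching y values: none (0 points).
  x = 18: rhs = 18, matching y values: 8, 15 (2 points).
  x = 19: rhs = 22, matching y values: none (0 points).
  x = 20: rhs = 2, matching y values: 5, 18 (2 points).
  x = 21: rhs = 10, matching y values: none (0 points).
  x = 22: rhs = 6, matching y values: 11, 12 (2 points).
Total affine count: 26.
Full point count |E(F_23)| = 26 + 1 = 27.
Hasse bound: |27 − (23+1)| = |3| = 3 ≤ 2√23 ≈ 9.5917 ✓.


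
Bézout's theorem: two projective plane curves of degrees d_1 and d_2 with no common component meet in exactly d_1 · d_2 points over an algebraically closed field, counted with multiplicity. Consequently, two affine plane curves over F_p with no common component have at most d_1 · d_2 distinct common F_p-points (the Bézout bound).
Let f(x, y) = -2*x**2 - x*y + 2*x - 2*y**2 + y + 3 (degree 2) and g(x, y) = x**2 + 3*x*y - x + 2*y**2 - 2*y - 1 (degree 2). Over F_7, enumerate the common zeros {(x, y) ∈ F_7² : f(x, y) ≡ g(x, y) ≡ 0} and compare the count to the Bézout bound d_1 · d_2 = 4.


Common zeros: ∅; count = 0; Bézout bound = 4.

deg(f) = 2, deg(g) = 2, so Bézout bound = 4.
Scan x ∈ F_7. For each x, list the y ∈ F_7 with f(x, y) ≡ 0 and those with g(x, y) ≡ 0 (mod 7); the common zeros in that column are the intersection.
  x = 0: f ≡ 0 at y ∈ {5, 6}; g ≡ 0 at y ∈ ∅; common: ∅.
  x = 1: f ≡ 0 at y ∈ ∅; g ≡ 0 at y ∈ {4, 6}; common: ∅.
  x = 2: f ≡ 0 at y ∈ {5}; g ≡ 0 at y ∈ {1, 4}; common: ∅.
  x = 3: f ≡ 0 at y ∈ {2, 4}; g ≡ 0 at y ∈ {1, 6}; common: ∅.
  x = 4: f ≡ 0 at y ∈ {0, 2}; g ≡ 0 at y ∈ ∅; common: ∅.
  x = 5: f ≡ 0 at y ∈ {6}; g ≡ 0 at y ∈ ∅; common: ∅.
  x = 6: f ≡ 0 at y ∈ ∅; g ≡ 0 at y ∈ ∅; common: ∅.
Collecting: common zeros = ∅, so the count is 0.
Comparison with the Bézout bound: 0 ≤ 4 = deg(f)·deg(g), as expected for curves with no common component (the affine F_7-count falls short of the bound because intersections may lie at infinity, over extension fields, or carry multiplicity).


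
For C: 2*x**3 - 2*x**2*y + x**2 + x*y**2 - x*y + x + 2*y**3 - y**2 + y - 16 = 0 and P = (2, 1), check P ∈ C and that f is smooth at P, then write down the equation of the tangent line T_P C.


Tangent line at P: 21*x - y - 41 = 0.

Step 1: f(2, 1) = 0, so P lies on C.
Step 2: partial derivatives
  f_x(x, y) = 6*x**2 - 4*x*y + 2*x + y**2 - y + 1, f_y(x, y) = -2*x**2 + 2*x*y - x + 6*y**2 - 2*y + 1.
  f_x(P) = 21, f_y(P) = -1 (gradient nonzero, so P is smooth).
Step 3: tangent line at P: 21·(x − 2) + -1·(y − 1) = 0.
Expanding: 21*x - y - 41 = 0.


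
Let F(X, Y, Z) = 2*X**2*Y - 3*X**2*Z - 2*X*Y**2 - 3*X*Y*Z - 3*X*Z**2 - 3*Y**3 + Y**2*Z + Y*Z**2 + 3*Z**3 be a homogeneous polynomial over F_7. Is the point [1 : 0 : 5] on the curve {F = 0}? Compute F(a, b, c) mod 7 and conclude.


F(1,0,5) ≡ 5 (mod 7); P is NOT on the curve.

Evaluate F(1, 0, 5) term-by-term (mod 7).
  2*X**2*Y ↦ 2·1·0·1 = 0
  -3*X**2*Z ↦ -3·1·1·5 = -15
  -2*X*Y**2 ↦ -2·1·0·1 = 0
  -3*X*Y*Z ↦ -3·1·0·5 = 0
  -3*X*Z**2 ↦ -3·1·1·25 = -75
  -3*Y**3 ↦ -3·1·0·1 = 0
  Y**2*Z ↦ 1·1·0·5 = 0
  Y*Z**2 ↦ 1·1·0·25 = 0
  3*Z**3 ↦ 3·1·1·125 = 375
Sum: F(1, 0, 5) = (0) + (-15) + (0) + (0) + (-75) + (0) + (0) + (0) + (375) = 285.
Reducing mod 7: 285 ≡ 5 (mod 7).
Since F(a, b, c) ≡ 5 ≠ 0 (mod 7), P does NOT lie on the curve.


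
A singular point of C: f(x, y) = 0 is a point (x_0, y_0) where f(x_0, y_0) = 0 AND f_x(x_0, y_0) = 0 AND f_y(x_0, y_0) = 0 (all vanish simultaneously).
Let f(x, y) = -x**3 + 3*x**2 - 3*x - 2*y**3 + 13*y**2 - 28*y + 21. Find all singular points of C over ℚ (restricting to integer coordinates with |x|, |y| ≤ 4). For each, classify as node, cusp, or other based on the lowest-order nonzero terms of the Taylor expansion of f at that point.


Singular points: {(1, 2)}; classification: cusp.

Compute partial derivatives:
  f_x = -3*x**2 + 6*x - 3.
  f_y = -6*y**2 + 26*y - 28.
Scan x_0 ∈ {−4, ..., 4}. For each x_0, f_y(x_0, y) is a polynomial in y; find its integer roots y ∈ {−4, ..., 4}, then test f_x and f at those candidates.
  x = -4: f_y(-4, y) = -6*y**2 + 26*y - 28; vanishes at y ∈ {2}. (-4, 2): f_x = -75 ≠ 0.
  x = -3: f_y(-3, y) = -6*y**2 + 26*y - 28; vanishes at y ∈ {2}. (-3, 2): f_x = -48 ≠ 0.
  x = -2: f_y(-2, y) = -6*y**2 + 26*y - 28; vanishes at y ∈ {2}. (-2, 2): f_x = -27 ≠ 0.
  x = -1: f_y(-1, y) = -6*y**2 + 26*y - 28; vanishes at y ∈ {2}. (-1, 2): f_x = -12 ≠ 0.
  x = 0: f_y(0, y) = -6*y**2 + 26*y - 28; vanishes at y ∈ {2}. (0, 2): f_x = -3 ≠ 0.
  x = 1: f_y(1, y) = -6*y**2 + 26*y - 28; vanishes at y ∈ {2}. (1, 2): f_x = 0, f = 0 — SINGULAR.
  x = 2: f_y(2, y) = -6*y**2 + 26*y - 28; vanishes at y ∈ {2}. (2, 2): f_x = -3 ≠ 0.
  x = 3: f_y(3, y) = -6*y**2 + 26*y - 28; vanishes at y ∈ {2}. (3, 2): f_x = -12 ≠ 0.
  x = 4: f_y(4, y) = -6*y**2 + 26*y - 28; vanishes at y ∈ {2}. (4, 2): f_x = -27 ≠ 0.
Only singular point on the grid: (1, 2).
Classify: substitute x = 1 + u, y = 2 + v and expand: f = -u**3 - 2*v**3 + v**2.
No constant or linear terms (consistent with a singular point). Quadratic part: v**2. Cubic part: -u**3 - 2*v**3.
The quadratic part v**2 is a perfect square, so there is a single (double) tangent line v = 0, i.e. y = 2. Restricting the cubic part to that line (v = 0) leaves -u**3 ≠ 0, so f is not divisible by v and the branch is v² ≈ u**3 to lowest order — this is a cusp.
Classification: cusp.


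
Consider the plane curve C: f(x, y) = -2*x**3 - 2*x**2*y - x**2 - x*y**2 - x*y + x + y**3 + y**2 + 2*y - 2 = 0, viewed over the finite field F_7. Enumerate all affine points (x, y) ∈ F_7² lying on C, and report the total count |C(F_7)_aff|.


Affine F_7-points: {(0, 2), (1, 4), (2, 1), (2, 6), (4, 6), (5, 6), (6, 4)}; count = 7.

For each of the 49 pairs (x, y) ∈ F_7², evaluate f(x, y) mod 7. Record the zeros.
  x = 0: [0↦5, 1↦2, 2↦0, 3↦5, 4↦2, 5↦4, 6↦3]  zeros at y ∈ {2}
  x = 1: [0↦3, 1↦3, 2↦2, 3↦6, 4↦0, 5↦4, 6↦3]  zeros at y ∈ {4}
  x = 2: [0↦1, 1↦0, 2↦3, 3↦2, 4↦3, 5↦5, 6↦0]  zeros at y ∈ {1, 6}
  x = 3: [0↦1, 1↦2, 2↦5, 3↦2, 4↦6, 5↦2, 6↦3]  zeros at y ∈ ∅
  x = 4: [0↦5, 1↦4, 2↦3, 3↦1, 4↦4, 5↦4, 6↦0]  zeros at y ∈ {6}
  x = 5: [0↦1, 1↦1, 2↦6, 3↦1, 4↦6, 5↦6, 6↦0]  zeros at y ∈ {6}
  x = 6: [0↦5, 1↦2, 2↦2, 3↦4, 4↦0, 5↦3, 6↦5]  zeros at y ∈ {4}
Collecting zeros: affine points = {(0, 2), (1, 4), (2, 1), (2, 6), (4, 6), (5, 6), (6, 4)}.
Total count |C(F_7)_aff| = 7.


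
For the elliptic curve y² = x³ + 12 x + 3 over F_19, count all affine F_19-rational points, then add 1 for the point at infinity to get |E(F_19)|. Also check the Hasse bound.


Affine points = {(1, 4), (1, 15), (2, 4), (2, 15), (3, 3), (3, 16), (4, 1), (4, 18), (5, 6), (5, 13), (6, 5), (6, 14), (9, 2), (9, 17), (13, 0), (15, 9), (15, 10), (16, 4), (16, 15), (17, 3), (17, 16), (18, 3), (18, 16)}; affine count = 23; |E(F_19)| = 24.

Discriminant check: Δ ∝ 4a³ + 27b² = 4·12³ + 27·3² = 4·1728 + 27·9 ≡ 11 (mod 19). Nonzero ⇒ E is nonsingular.
For each x ∈ F_19, compute rhs = x³ + 12·x + 3 mod 19, then count y ∈ F_19 with y² ≡ rhs.
  x = 0: rhs = 3, matching y values: none (0 points).
  x = 1: rhs = 16, matching y values: 4, 15 (2 points).
  x = 2: rhs = 16, matching y values: 4, 15 (2 points).
  x = 3: rhs = 9, matching y values: 3, 16 (2 points).
  x = 4: rhs = 1, matching y values: 1, 18 (2 points).
  x = 5: rhs = 17, matching y values: 6, 13 (2 points).
  x = 6: rhs = 6, matching y values: 5, 14 (2 points).
  x = 7: rhs = 12, matching y values: none (0 points).
  x = 8: rhs = 3, matching y values: none (0 points).
  x = 9: rhs = 4, matching y values: 2, 17 (2 points).
  x = 10: rhs = 2, matching y values: none (0 points).
  x = 11: rhs = 3, matching y values: none (0 points).
  x = 12: rhs = 13, matching y values: none (0 points).
  x = 13: rhs = 0, matching y values: 0 (1 points).
  x = 14: rhs = 8, matching y values: none (0 points).
  x = 15: rhs = 5, matching y values: 9, 10 (2 points).
  x = 16: rhs = 16, matching y values: 4, 15 (2 points).
  x = 17: rhs = 9, matching y values: 3, 16 (2 points).
  x = 18: rhs = 9, matching y values: 3, 16 (2 points).
Total affine count: 23.
Full point count |E(F_19)| = 23 + 1 = 24.
Hasse bound: |24 − (19+1)| = |4| = 4 ≤ 2√19 ≈ 8.7178 ✓.


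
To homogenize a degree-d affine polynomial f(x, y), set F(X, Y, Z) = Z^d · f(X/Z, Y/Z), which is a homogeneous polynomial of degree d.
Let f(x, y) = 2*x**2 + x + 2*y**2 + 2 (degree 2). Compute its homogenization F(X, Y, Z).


F(X, Y, Z) = 2*X**2 + X*Z + 2*Y**2 + 2*Z**2

deg(f) = 2.
Substitute x = X/Z, y = Y/Z into f, then multiply by Z^2.
  monomial 2·x^2·y^0 ↦ 2·X^2·Y^0·Z^0.
  monomial 1·x^1·y^0 ↦ 1·X^1·Y^0·Z^1.
  monomial 2·x^0·y^2 ↦ 2·X^0·Y^2·Z^0.
  monomial 2·x^0·y^0 ↦ 2·X^0·Y^0·Z^2.
Collecting: F(X, Y, Z) = 2*X**2 + X*Z + 2*Y**2 + 2*Z**2.


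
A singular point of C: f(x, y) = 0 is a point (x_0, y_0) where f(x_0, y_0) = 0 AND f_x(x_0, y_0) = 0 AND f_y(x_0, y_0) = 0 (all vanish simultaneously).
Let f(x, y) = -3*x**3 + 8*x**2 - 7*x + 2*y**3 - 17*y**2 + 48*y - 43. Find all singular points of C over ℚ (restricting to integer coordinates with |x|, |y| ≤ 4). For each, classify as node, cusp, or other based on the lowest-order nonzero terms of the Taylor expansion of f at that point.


Singular points: {(1, 3)}; classification: node.

Compute partial derivatives:
  f_x = -9*x**2 + 16*x - 7.
  f_y = 6*y**2 - 34*y + 48.
Scan x_0 ∈ {−4, ..., 4}. For each x_0, f_y(x_0, y) is a polynomial in y; find its integer roots y ∈ {−4, ..., 4}, then test f_x and f at those candidates.
  x = -4: f_y(-4, y) = 6*y**2 - 34*y + 48; vanishes at y ∈ {3}. (-4, 3): f_x = -215 ≠ 0.
  x = -3: f_y(-3, y) = 6*y**2 - 34*y + 48; vanishes at y ∈ {3}. (-3, 3): f_x = -136 ≠ 0.
  x = -2: f_y(-2, y) = 6*y**2 - 34*y + 48; vanishes at y ∈ {3}. (-2, 3): f_x = -75 ≠ 0.
  x = -1: f_y(-1, y) = 6*y**2 - 34*y + 48; vanishes at y ∈ {3}. (-1, 3): f_x = -32 ≠ 0.
  x = 0: f_y(0, y) = 6*y**2 - 34*y + 48; vanishes at y ∈ {3}. (0, 3): f_x = -7 ≠ 0.
  x = 1: f_y(1, y) = 6*y**2 - 34*y + 48; vanishes at y ∈ {3}. (1, 3): f_x = 0, f = 0 — SINGULAR.
  x = 2: f_y(2, y) = 6*y**2 - 34*y + 48; vanishes at y ∈ {3}. (2, 3): f_x = -11 ≠ 0.
  x = 3: f_y(3, y) = 6*y**2 - 34*y + 48; vanishes at y ∈ {3}. (3, 3): f_x = -40 ≠ 0.
  x = 4: f_y(4, y) = 6*y**2 - 34*y + 48; vanishes at y ∈ {3}. (4, 3): f_x = -87 ≠ 0.
Only singular point on the grid: (1, 3).
Classify: substitute x = 1 + u, y = 3 + v and expand: f = -3*u**3 - u**2 + 2*v**3 + v**2.
No constant or linear terms (consistent with a singular point). Quadratic part: -u**2 + v**2. Cubic part: -3*u**3 + 2*v**3.
The quadratic part v**2 - u**2 = (v − u)(v + u) splits into two distinct linear factors, so there are two distinct tangent lines y − 3 = ±(x − 1) — this is a node (ordinary double point).
Classification: node.


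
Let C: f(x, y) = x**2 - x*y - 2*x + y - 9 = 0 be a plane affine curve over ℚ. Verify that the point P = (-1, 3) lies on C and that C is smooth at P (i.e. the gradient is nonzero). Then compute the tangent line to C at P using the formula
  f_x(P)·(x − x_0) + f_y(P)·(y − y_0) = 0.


Tangent line at P: -7*x + 2*y - 13 = 0.

Step 1: f(-1, 3) = 0, so P lies on C.
Step 2: partial derivatives
  f_x(x, y) = 2*x - y - 2, f_y(x, y) = 1 - x.
  f_x(P) = -7, f_y(P) = 2 (gradient nonzero, so P is smooth).
Step 3: tangent line at P: -7·(x − -1) + 2·(y − 3) = 0.
Expanding: -7*x + 2*y - 13 = 0.


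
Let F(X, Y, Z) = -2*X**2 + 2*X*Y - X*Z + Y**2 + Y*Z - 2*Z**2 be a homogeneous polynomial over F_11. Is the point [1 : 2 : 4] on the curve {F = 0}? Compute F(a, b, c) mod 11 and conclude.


F(1,2,4) ≡ 0 (mod 11); P is on the curve.

Evaluate F(1, 2, 4) term-by-term (mod 11).
  -2*X**2 ↦ -2·1·1·1 = -2
  2*X*Y ↦ 2·1·2·1 = 4
  -X*Z ↦ -1·1·1·4 = -4
  Y**2 ↦ 1·1·4·1 = 4
  Y*Z ↦ 1·1·2·4 = 8
  -2*Z**2 ↦ -2·1·1·16 = -32
Sum: F(1, 2, 4) = (-2) + (4) + (-4) + (4) + (8) + (-32) = -22.
Reducing mod 11: -22 ≡ 0 (mod 11).
Since F(a, b, c) ≡ 0 (mod 11), P lies on the curve.


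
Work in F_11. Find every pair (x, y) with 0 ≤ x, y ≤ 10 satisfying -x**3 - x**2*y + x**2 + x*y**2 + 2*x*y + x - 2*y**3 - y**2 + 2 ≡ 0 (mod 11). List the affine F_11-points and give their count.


Affine F_11-points: {(1, 2), (1, 4), (1, 5), (2, 0), (2, 6), (3, 4), (4, 4), (6, 3), (6, 7), (6, 9), (7, 10)}; count = 11.

For each of the 121 pairs (x, y) ∈ F_11², evaluate f(x, y) mod 11. Record the zeros.
  x = 0: [0↦2, 1↦10, 2↦4, 3↦5, 4↦1, 5↦2, 6↦7, 7↦4, 8↦3, 9↦3, 10↦3]  zeros at y ∈ ∅
  x = 1: [0↦3, 1↦2, 2↦0, 3↦7, 4↦0, 5↦0, 6↦6, 7↦6, 8↦10, 9↦6, 10↦4]  zeros at y ∈ {2, 4, 5}
  x = 2: [0↦0, 1↦10, 2↦10, 3↦10, 4↦9, 5↦6, 6↦0, 7↦1, 8↦8, 9↦9, 10↦3]  zeros at y ∈ {0, 6}
  x = 3: [0↦9, 1↦6, 2↦6, 3↦8, 4↦0, 5↦3, 6↦5, 7↦5, 8↦2, 9↦6, 10↦5]  zeros at y ∈ {4}
  x = 4: [0↦2, 1↦6, 2↦4, 3↦6, 4↦0, 5↦7, 6↦4, 7↦1, 8↦8, 9↦2, 10↦4]  zeros at y ∈ {4}
  x = 5: [0↦6, 1↦4, 2↦9, 3↦9, 4↦3, 5↦1, 6↦2, 7↦5, 8↦9, 9↦2, 10↦5]  zeros at y ∈ ∅
  x = 6: [0↦4, 1↦5, 2↦4, 3↦0, 4↦3, 5↦1, 6↦4, 7↦0, 8↦10, 9↦0, 10↦2]  zeros at y ∈ {3, 7, 9}
  x = 7: [0↦1, 1↦3, 2↦5, 3↦6, 4↦5, 5↦1, 6↦4, 7↦2, 8↦5, 9↦1, 10↦0]  zeros at y ∈ {10}
  x = 8: [0↦2, 1↦3, 2↦6, 3↦10, 4↦3, 5↦6, 6↦7, 7↦5, 8↦10, 9↦10, 10↦4]  zeros at y ∈ ∅
  x = 9: [0↦1, 1↦10, 2↦1, 3↦6, 4↦2, 5↦10, 6↦7, 7↦3, 8↦8, 9↦10, 10↦8]  zeros at y ∈ ∅
  x = 10: [0↦3, 1↦7, 2↦6, 3↦10, 4↦7, 5↦7, 6↦9, 7↦1, 8↦4, 9↦6, 10↦6]  zeros at y ∈ ∅
Collecting zeros: affine points = {(1, 2), (1, 4), (1, 5), (2, 0), (2, 6), (3, 4), (4, 4), (6, 3), (6, 7), (6, 9), (7, 10)}.
Total count |C(F_11)_aff| = 11.


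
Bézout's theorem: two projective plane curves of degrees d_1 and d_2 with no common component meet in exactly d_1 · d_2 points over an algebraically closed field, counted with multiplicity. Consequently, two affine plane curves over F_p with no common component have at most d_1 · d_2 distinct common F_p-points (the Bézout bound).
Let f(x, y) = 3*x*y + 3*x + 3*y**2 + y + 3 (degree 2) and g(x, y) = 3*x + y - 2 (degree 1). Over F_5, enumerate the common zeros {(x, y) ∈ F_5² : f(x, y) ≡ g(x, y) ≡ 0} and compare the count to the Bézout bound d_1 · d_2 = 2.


Common zeros: {(1, 4), (4, 0)}; count = 2; Bézout bound = 2.

deg(f) = 2, deg(g) = 1, so Bézout bound = 2.
Scan x ∈ F_5. For each x, list the y ∈ F_5 with f(x, y) ≡ 0 and those with g(x, y) ≡ 0 (mod 5); the common zeros in that column are the intersection.
  x = 0: f ≡ 0 at y ∈ {4}; g ≡ 0 at y ∈ {2}; common: ∅.
  x = 1: f ≡ 0 at y ∈ {3, 4}; g ≡ 0 at y ∈ {4}; common: {4}.
  x = 2: f ≡ 0 at y ∈ {2, 4}; g ≡ 0 at y ∈ {1}; common: ∅.
  x = 3: f ≡ 0 at y ∈ {1, 4}; g ≡ 0 at y ∈ {3}; common: ∅.
  x = 4: f ≡ 0 at y ∈ {0, 4}; g ≡ 0 at y ∈ {0}; common: {0}.
Collecting: common zeros = {(1, 4), (4, 0)}, so the count is 2.
Comparison with the Bézout bound: 2 ≤ 2 = deg(f)·deg(g), as expected for curves with no common component (the bound is attained).


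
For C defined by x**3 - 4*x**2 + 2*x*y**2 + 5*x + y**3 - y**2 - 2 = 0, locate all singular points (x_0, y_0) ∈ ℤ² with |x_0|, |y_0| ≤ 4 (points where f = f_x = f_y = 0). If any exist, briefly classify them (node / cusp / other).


Singular points: {(1, 0)}; classification: node.

Compute partial derivatives:
  f_x = 3*x**2 - 8*x + 2*y**2 + 5.
  f_y = 4*x*y + 3*y**2 - 2*y.
Scan x_0 ∈ {−4, ..., 4}. For each x_0, f_y(x_0, y) is a polynomial in y; find its integer roots y ∈ {−4, ..., 4}, then test f_x and f at those candidates.
  x = -4: f_y(-4, y) = 3*y**2 - 18*y; vanishes at y ∈ {0}. (-4, 0): f_x = 85 ≠ 0.
  x = -3: f_y(-3, y) = 3*y**2 - 14*y; vanishes at y ∈ {0}. (-3, 0): f_x = 56 ≠ 0.
  x = -2: f_y(-2, y) = 3*y**2 - 10*y; vanishes at y ∈ {0}. (-2, 0): f_x = 33 ≠ 0.
  x = -1: f_y(-1, y) = 3*y**2 - 6*y; vanishes at y ∈ {0, 2}. (-1, 0): f_x = 16 ≠ 0; (-1, 2): f_x = 24 ≠ 0.
  x = 0: f_y(0, y) = 3*y**2 - 2*y; vanishes at y ∈ {0}. (0, 0): f_x = 5 ≠ 0.
  x = 1: f_y(1, y) = 3*y**2 + 2*y; vanishes at y ∈ {0}. (1, 0): f_x = 0, f = 0 — SINGULAR.
  x = 2: f_y(2, y) = 3*y**2 + 6*y; vanishes at y ∈ {-2, 0}. (2, -2): f_x = 9 ≠ 0; (2, 0): f_x = 1 ≠ 0.
  x = 3: f_y(3, y) = 3*y**2 + 10*y; vanishes at y ∈ {0}. (3, 0): f_x = 8 ≠ 0.
  x = 4: f_y(4, y) = 3*y**2 + 14*y; vanishes at y ∈ {0}. (4, 0): f_x = 21 ≠ 0.
Only singular point on the grid: (1, 0).
Classify: substitute x = 1 + u, y = 0 + v and expand: f = u**3 - u**2 + 2*u*v**2 + v**3 + v**2.
No constant or linear terms (consistent with a singular point). Quadratic part: -u**2 + v**2. Cubic part: u**3 + 2*u*v**2 + v**3.
The quadratic part v**2 - u**2 = (v − u)(v + u) splits into two distinct linear factors, so there are two distinct tangent lines y − 0 = ±(x − 1) — this is a node (ordinary double point).
Classification: node.


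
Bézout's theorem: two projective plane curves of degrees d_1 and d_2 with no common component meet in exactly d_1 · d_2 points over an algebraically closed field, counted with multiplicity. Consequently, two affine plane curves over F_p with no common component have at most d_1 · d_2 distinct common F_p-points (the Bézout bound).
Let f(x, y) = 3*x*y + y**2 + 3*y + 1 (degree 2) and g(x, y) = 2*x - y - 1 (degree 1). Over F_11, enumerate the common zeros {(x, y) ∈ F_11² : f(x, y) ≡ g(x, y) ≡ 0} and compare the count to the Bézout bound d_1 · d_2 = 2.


Common zeros: ∅; count = 0; Bézout bound = 2.

deg(f) = 2, deg(g) = 1, so Bézout bound = 2.
Scan x ∈ F_11. For each x, list the y ∈ F_11 with f(x, y) ≡ 0 and those with g(x, y) ≡ 0 (mod 11); the common zeros in that column are the intersection.
  x = 0: f ≡ 0 at y ∈ {2, 6}; g ≡ 0 at y ∈ {10}; common: ∅.
  x = 1: f ≡ 0 at y ∈ ∅; g ≡ 0 at y ∈ {1}; common: ∅.
  x = 2: f ≡ 0 at y ∈ {1}; g ≡ 0 at y ∈ {3}; common: ∅.
  x = 3: f ≡ 0 at y ∈ ∅; g ≡ 0 at y ∈ {5}; common: ∅.
  x = 4: f ≡ 0 at y ∈ {3, 4}; g ≡ 0 at y ∈ {7}; common: ∅.
  x = 5: f ≡ 0 at y ∈ {7, 8}; g ≡ 0 at y ∈ {9}; common: ∅.
  x = 6: f ≡ 0 at y ∈ ∅; g ≡ 0 at y ∈ {0}; common: ∅.
  x = 7: f ≡ 0 at y ∈ {10}; g ≡ 0 at y ∈ {2}; common: ∅.
  x = 8: f ≡ 0 at y ∈ ∅; g ≡ 0 at y ∈ {4}; common: ∅.
  x = 9: f ≡ 0 at y ∈ {5, 9}; g ≡ 0 at y ∈ {6}; common: ∅.
  x = 10: f ≡ 0 at y ∈ ∅; g ≡ 0 at y ∈ {8}; common: ∅.
Collecting: common zeros = ∅, so the count is 0.
Comparison with the Bézout bound: 0 ≤ 2 = deg(f)·deg(g), as expected for curves with no common component (the affine F_11-count falls short of the bound because intersections may lie at infinity, over extension fields, or carry multiplicity).


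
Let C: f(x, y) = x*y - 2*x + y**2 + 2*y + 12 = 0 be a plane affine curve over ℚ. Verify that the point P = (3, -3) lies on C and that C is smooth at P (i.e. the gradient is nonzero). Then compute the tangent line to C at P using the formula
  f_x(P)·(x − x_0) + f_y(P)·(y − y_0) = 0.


Tangent line at P: -5*x - y + 12 = 0.

Step 1: f(3, -3) = 0, so P lies on C.
Step 2: partial derivatives
  f_x(x, y) = y - 2, f_y(x, y) = x + 2*y + 2.
  f_x(P) = -5, f_y(P) = -1 (gradient nonzero, so P is smooth).
Step 3: tangent line at P: -5·(x − 3) + -1·(y − -3) = 0.
Expanding: -5*x - y + 12 = 0.


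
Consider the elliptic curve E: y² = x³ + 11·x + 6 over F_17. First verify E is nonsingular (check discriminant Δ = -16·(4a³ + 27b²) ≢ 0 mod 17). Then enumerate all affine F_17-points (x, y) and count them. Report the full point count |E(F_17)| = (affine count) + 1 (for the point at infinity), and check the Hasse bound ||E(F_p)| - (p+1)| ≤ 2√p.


Affine points = {(1, 1), (1, 16), (2, 6), (2, 11), (3, 7), (3, 10), (5, 4), (5, 13), (6, 4), (6, 13), (7, 1), (7, 16), (9, 1), (9, 16), (11, 8), (11, 9), (12, 8), (12, 9), (13, 0)}; affine count = 19; |E(F_17)| = 20.

Discriminant check: Δ ∝ 4a³ + 27b² = 4·11³ + 27·6² = 4·1331 + 27·36 ≡ 6 (mod 17). Nonzero ⇒ E is nonsingular.
For each x ∈ F_17, compute rhs = x³ + 11·x + 6 mod 17, then count y ∈ F_17 with y² ≡ rhs.
  x = 0: rhs = 6, matching y values: none (0 points).
  x = 1: rhs = 1, matching y values: 1, 16 (2 points).
  x = 2: rhs = 2, matching y values: 6, 11 (2 points).
  x = 3: rhs = 15, matching y values: 7, 10 (2 points).
  x = 4: rhs = 12, matching y values: none (0 points).
  x = 5: rhs = 16, matching y values: 4, 13 (2 points).
  x = 6: rhs = 16, matching y values: 4, 13 (2 points).
  x = 7: rhs = 1, matching y values: 1, 16 (2 points).
  x = 8: rhs = 11, matching y values: none (0 points).
  x = 9: rhs = 1, matching y values: 1, 16 (2 points).
  x = 10: rhs = 11, matching y values: none (0 points).
  x = 11: rhs = 13, matching y values: 8, 9 (2 points).
  x = 12: rhs = 13, matching y values: 8, 9 (2 points).
  x = 13: rhs = 0, matching y values: 0 (1 points).
  x = 14: rhs = 14, matching y values: none (0 points).
  x = 15: rhs = 10, matching y values: none (0 points).
  x = 16: rhs = 11, matching y values: none (0 points).
Total affine count: 19.
Full point count |E(F_17)| = 19 + 1 = 20.
Hasse bound: |20 − (17+1)| = |2| = 2 ≤ 2√17 ≈ 8.2462 ✓.


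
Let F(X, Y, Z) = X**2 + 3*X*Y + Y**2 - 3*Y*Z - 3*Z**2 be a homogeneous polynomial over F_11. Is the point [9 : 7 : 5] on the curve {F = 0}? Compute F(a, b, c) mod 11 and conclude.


F(9,7,5) ≡ 7 (mod 11); P is NOT on the curve.

Evaluate F(9, 7, 5) term-by-term (mod 11).
  X**2 ↦ 1·81·1·1 = 81
  3*X*Y ↦ 3·9·7·1 = 189
  Y**2 ↦ 1·1·49·1 = 49
  -3*Y*Z ↦ -3·1·7·5 = -105
  -3*Z**2 ↦ -3·1·1·25 = -75
Sum: F(9, 7, 5) = (81) + (189) + (49) + (-105) + (-75) = 139.
Reducing mod 11: 139 ≡ 7 (mod 11).
Since F(a, b, c) ≡ 7 ≠ 0 (mod 11), P does NOT lie on the curve.


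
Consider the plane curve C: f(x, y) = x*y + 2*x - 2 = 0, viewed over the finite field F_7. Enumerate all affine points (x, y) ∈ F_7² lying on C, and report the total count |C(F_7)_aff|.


Affine F_7-points: {(1, 0), (2, 6), (3, 1), (4, 2), (5, 4), (6, 3)}; count = 6.

For each of the 49 pairs (x, y) ∈ F_7², evaluate f(x, y) mod 7. Record the zeros.
  x = 0: [0↦5, 1↦5, 2↦5, 3↦5, 4↦5, 5↦5, 6↦5]  zeros at y ∈ ∅
  x = 1: [0↦0, 1↦1, 2↦2, 3↦3, 4↦4, 5↦5, 6↦6]  zeros at y ∈ {0}
  x = 2: [0↦2, 1↦4, 2↦6, 3↦1, 4↦3, 5↦5, 6↦0]  zeros at y ∈ {6}
  x = 3: [0↦4, 1↦0, 2↦3, 3↦6, 4↦2, 5↦5, 6↦1]  zeros at y ∈ {1}
  x = 4: [0↦6, 1↦3, 2↦0, 3↦4, 4↦1, 5↦5, 6↦2]  zeros at y ∈ {2}
  x = 5: [0↦1, 1↦6, 2↦4, 3↦2, 4↦0, 5↦5, 6↦3]  zeros at y ∈ {4}
  x = 6: [0↦3, 1↦2, 2↦1, 3↦0, 4↦6, 5↦5, 6↦4]  zeros at y ∈ {3}
Collecting zeros: affine points = {(1, 0), (2, 6), (3, 1), (4, 2), (5, 4), (6, 3)}.
Total count |C(F_7)_aff| = 6.


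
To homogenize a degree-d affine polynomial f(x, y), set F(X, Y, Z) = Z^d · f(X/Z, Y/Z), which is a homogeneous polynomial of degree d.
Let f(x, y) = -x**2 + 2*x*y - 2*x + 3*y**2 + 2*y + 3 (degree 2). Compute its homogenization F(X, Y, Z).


F(X, Y, Z) = -X**2 + 2*X*Y - 2*X*Z + 3*Y**2 + 2*Y*Z + 3*Z**2

deg(f) = 2.
Substitute x = X/Z, y = Y/Z into f, then multiply by Z^2.
  monomial -1·x^2·y^0 ↦ -1·X^2·Y^0·Z^0.
  monomial 2·x^1·y^1 ↦ 2·X^1·Y^1·Z^0.
  monomial -2·x^1·y^0 ↦ -2·X^1·Y^0·Z^1.
  monomial 3·x^0·y^2 ↦ 3·X^0·Y^2·Z^0.
  monomial 2·x^0·y^1 ↦ 2·X^0·Y^1·Z^1.
  monomial 3·x^0·y^0 ↦ 3·X^0·Y^0·Z^2.
Collecting: F(X, Y, Z) = -X**2 + 2*X*Y - 2*X*Z + 3*Y**2 + 2*Y*Z + 3*Z**2.


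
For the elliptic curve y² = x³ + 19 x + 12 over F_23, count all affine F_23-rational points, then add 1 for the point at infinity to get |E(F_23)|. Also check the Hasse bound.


Affine points = {(0, 9), (0, 14), (1, 3), (1, 20), (2, 9), (2, 14), (3, 2), (3, 21), (5, 5), (5, 18), (8, 3), (8, 20), (10, 11), (10, 12), (12, 6), (12, 17), (13, 8), (13, 15), (14, 3), (14, 20), (17, 2), (17, 21), (21, 9), (21, 14)}; affine count = 24; |E(F_23)| = 25.

Discriminant check: Δ ∝ 4a³ + 27b² = 4·19³ + 27·12² = 4·6859 + 27·144 ≡ 21 (mod 23). Nonzero ⇒ E is nonsingular.
For each x ∈ F_23, compute rhs = x³ + 19·x + 12 mod 23, then count y ∈ F_23 with y² ≡ rhs.
  x = 0: rhs = 12, matching y values: 9, 14 (2 points).
  x = 1: rhs = 9, matching y values: 3, 20 (2 points).
  x = 2: rhs = 12, matching y values: 9, 14 (2 points).
  x = 3: rhs = 4, matching y values: 2, 21 (2 points).
  x = 4: rhs = 14, matching y values: none (0 points).
  x = 5: rhs = 2, matching y values: 5, 18 (2 points).
  x = 6: rhs = 20, matching y values: none (0 points).
  x = 7: rhs = 5, matching y values: none (0 points).
  x = 8: rhs = 9, matching y values: 3, 20 (2 points).
  x = 9: rhs = 15, matching y values: none (0 points).
  x = 10: rhs = 6, matching y values: 11, 12 (2 points).
  x = 11: rhs = 11, matching y values: none (0 points).
  x = 12: rhs = 13, matching y values: 6, 17 (2 points).
  x = 13: rhs = 18, matching y values: 8, 15 (2 points).
  x = 14: rhs = 9, matching y values: 3, 20 (2 points).
  x = 15: rhs = 15, matching y values: none (0 points).
  x = 16: rhs = 19, matching y values: none (0 points).
  x = 17: rhs = 4, matching y values: 2, 21 (2 points).
  x = 18: rhs = 22, matching y values: none (0 points).
  x = 19: rhs = 10, matching y values: none (0 points).
  x = 20: rhs = 20, matching y values: none (0 points).
  x = 21: rhs = 12, matching y values: 9, 14 (2 points).
  x = 22: rhs = 15, matching y values: none (0 points).
Total affine count: 24.
Full point count |E(F_23)| = 24 + 1 = 25.
Hasse bound: |25 − (23+1)| = |1| = 1 ≤ 2√23 ≈ 9.5917 ✓.


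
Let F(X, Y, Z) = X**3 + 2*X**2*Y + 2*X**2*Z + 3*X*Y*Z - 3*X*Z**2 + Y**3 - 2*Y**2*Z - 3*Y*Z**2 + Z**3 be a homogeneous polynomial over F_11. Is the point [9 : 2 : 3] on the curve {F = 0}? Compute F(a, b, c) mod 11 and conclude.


F(9,2,3) ≡ 7 (mod 11); P is NOT on the curve.

Evaluate F(9, 2, 3) term-by-term (mod 11).
  X**3 ↦ 1·729·1·1 = 729
  2*X**2*Y ↦ 2·81·2·1 = 324
  2*X**2*Z ↦ 2·81·1·3 = 486
  3*X*Y*Z ↦ 3·9·2·3 = 162
  -3*X*Z**2 ↦ -3·9·1·9 = -243
  Y**3 ↦ 1·1·8·1 = 8
  -2*Y**2*Z ↦ -2·1·4·3 = -24
  -3*Y*Z**2 ↦ -3·1·2·9 = -54
  Z**3 ↦ 1·1·1·27 = 27
Sum: F(9, 2, 3) = (729) + (324) + (486) + (162) + (-243) + (8) + (-24) + (-54) + (27) = 1415.
Reducing mod 11: 1415 ≡ 7 (mod 11).
Since F(a, b, c) ≡ 7 ≠ 0 (mod 11), P does NOT lie on the curve.


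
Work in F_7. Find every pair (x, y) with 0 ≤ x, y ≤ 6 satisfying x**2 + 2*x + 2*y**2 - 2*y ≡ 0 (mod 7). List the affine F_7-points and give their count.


Affine F_7-points: {(0, 0), (0, 1), (1, 2), (1, 6), (4, 2), (4, 6), (5, 0), (5, 1)}; count = 8.

For each of the 49 pairs (x, y) ∈ F_7², evaluate f(x, y) mod 7. Record the zeros.
  x = 0: [0↦0, 1↦0, 2↦4, 3↦5, 4↦3, 5↦5, 6↦4]  zeros at y ∈ {0, 1}
  x = 1: [0↦3, 1↦3, 2↦0, 3↦1, 4↦6, 5↦1, 6↦0]  zeros at y ∈ {2, 6}
  x = 2: [0↦1, 1↦1, 2↦5, 3↦6, 4↦4, 5↦6, 6↦5]  zeros at y ∈ ∅
  x = 3: [0↦1, 1↦1, 2↦5, 3↦6, 4↦4, 5↦6, 6↦5]  zeros at y ∈ ∅
  x = 4: [0↦3, 1↦3, 2↦0, 3↦1, 4↦6, 5↦1, 6↦0]  zeros at y ∈ {2, 6}
  x = 5: [0↦0, 1↦0, 2↦4, 3↦5, 4↦3, 5↦5, 6↦4]  zeros at y ∈ {0, 1}
  x = 6: [0↦6, 1↦6, 2↦3, 3↦4, 4↦2, 5↦4, 6↦3]  zeros at y ∈ ∅
Collecting zeros: affine points = {(0, 0), (0, 1), (1, 2), (1, 6), (4, 2), (4, 6), (5, 0), (5, 1)}.
Total count |C(F_7)_aff| = 8.


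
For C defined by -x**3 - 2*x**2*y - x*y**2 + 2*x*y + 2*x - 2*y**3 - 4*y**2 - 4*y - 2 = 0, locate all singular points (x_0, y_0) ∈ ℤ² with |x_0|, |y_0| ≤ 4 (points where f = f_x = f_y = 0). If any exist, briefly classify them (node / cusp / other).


Singular points: {(1, -1)}; classification: node.

Compute partial derivatives:
  f_x = -3*x**2 - 4*x*y - y**2 + 2*y + 2.
  f_y = -2*x**2 - 2*x*y + 2*x - 6*y**2 - 8*y - 4.
Scan x_0 ∈ {−4, ..., 4}. For each x_0, f_y(x_0, y) is a polynomial in y; find its integer roots y ∈ {−4, ..., 4}, then test f_x and f at those candidates.
  x = -4: f_y(-4, y) = -6*y**2 - 44; no integer root y with |y| ≤ 4.
  x = -3: f_y(-3, y) = -6*y**2 - 2*y - 28; no integer root y with |y| ≤ 4.
  x = -2: f_y(-2, y) = -6*y**2 - 4*y - 16; no integer root y with |y| ≤ 4.
  x = -1: f_y(-1, y) = -6*y**2 - 6*y - 8; no integer root y with |y| ≤ 4.
  x = 0: f_y(0, y) = -6*y**2 - 8*y - 4; no integer root y with |y| ≤ 4.
  x = 1: f_y(1, y) = -6*y**2 - 10*y - 4; vanishes at y ∈ {-1}. (1, -1): f_x = 0, f = 0 — SINGULAR.
  x = 2: f_y(2, y) = -6*y**2 - 12*y - 8; no integer root y with |y| ≤ 4.
  x = 3: f_y(3, y) = -6*y**2 - 14*y - 16; no integer root y with |y| ≤ 4.
  x = 4: f_y(4, y) = -6*y**2 - 16*y - 28; no integer root y with |y| ≤ 4.
Only singular point on the grid: (1, -1).
Classify: substitute x = 1 + u, y = -1 + v and expand: f = -u**3 - 2*u**2*v - u**2 - u*v**2 - 2*v**3 + v**2.
No constant or linear terms (consistent with a singular point). Quadratic part: -u**2 + v**2. Cubic part: -u**3 - 2*u**2*v - u*v**2 - 2*v**3.
The quadratic part v**2 - u**2 = (v − u)(v + u) splits into two distinct linear factors, so there are two distinct tangent lines y − -1 = ±(x − 1) — this is a node (ordinary double point).
Classification: node.
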